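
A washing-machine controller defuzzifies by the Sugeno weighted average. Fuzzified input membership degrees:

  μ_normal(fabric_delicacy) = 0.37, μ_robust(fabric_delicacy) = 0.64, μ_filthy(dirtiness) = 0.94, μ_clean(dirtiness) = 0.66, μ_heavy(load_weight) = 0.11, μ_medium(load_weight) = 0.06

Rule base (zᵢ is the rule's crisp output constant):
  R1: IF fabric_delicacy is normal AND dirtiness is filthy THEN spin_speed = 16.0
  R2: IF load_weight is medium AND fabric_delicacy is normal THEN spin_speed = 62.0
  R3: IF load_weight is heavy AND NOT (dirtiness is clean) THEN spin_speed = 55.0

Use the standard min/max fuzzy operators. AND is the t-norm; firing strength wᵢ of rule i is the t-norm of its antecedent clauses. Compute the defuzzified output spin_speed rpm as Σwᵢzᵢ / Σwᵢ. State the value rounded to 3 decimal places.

29.056

R1 (z=16.0): normal=0.37, filthy=0.94; AND[min(a, b)] → w = 0.37
R2 (z=62.0): medium=0.06, normal=0.37; AND[min(a, b)] → w = 0.06
R3 (z=55.0): heavy=0.11, ¬clean=1−0.66=0.34; AND[min(a, b)] → w = 0.11
Weighted average = (0.37·16.0 + 0.06·62.0 + 0.11·55.0) / (0.37 + 0.06 + 0.11)
  = 15.6900 / 0.5400 = 29.056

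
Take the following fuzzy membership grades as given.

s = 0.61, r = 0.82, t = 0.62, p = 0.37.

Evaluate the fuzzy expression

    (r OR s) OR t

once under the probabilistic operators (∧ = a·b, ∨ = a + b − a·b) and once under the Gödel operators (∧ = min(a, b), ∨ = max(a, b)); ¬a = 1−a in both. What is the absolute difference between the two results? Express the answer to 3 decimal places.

Under probabilistic:
  r OR s = a + b − a·b on (0.8200, 0.6100) = 0.9298
  (r OR s) OR t = a + b − a·b on (0.9298, 0.6200) = 0.9733
  → value = 0.9733
Under Gödel:
  r OR s = max(a, b) on (0.82, 0.61) = 0.82
  (r OR s) OR t = max(a, b) on (0.82, 0.62) = 0.82
  → value = 0.8200
|0.9733 − 0.8200| = 0.153

0.153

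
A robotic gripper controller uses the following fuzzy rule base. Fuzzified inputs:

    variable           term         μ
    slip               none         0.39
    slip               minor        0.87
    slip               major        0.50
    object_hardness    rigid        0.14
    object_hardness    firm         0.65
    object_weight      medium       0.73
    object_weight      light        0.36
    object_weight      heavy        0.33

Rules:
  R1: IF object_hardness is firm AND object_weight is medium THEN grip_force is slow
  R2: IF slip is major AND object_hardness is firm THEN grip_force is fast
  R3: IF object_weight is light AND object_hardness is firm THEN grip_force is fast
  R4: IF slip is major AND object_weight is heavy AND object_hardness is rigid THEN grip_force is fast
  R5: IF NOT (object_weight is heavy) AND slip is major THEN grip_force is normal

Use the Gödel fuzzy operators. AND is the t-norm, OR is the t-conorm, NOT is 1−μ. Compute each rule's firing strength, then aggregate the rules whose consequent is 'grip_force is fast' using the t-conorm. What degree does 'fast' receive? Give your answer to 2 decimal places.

R1: firm=0.65, medium=0.73; AND[min(a, b)] → w = 0.65
R2: major=0.50, firm=0.65; AND[min(a, b)] → w = 0.50
R3: light=0.36, firm=0.65; AND[min(a, b)] → w = 0.36
R4: major=0.50, heavy=0.33, rigid=0.14; AND[min(a, b)] → w = 0.14
R5: ¬heavy=1−0.33=0.67, major=0.50; AND[min(a, b)] → w = 0.50
Rules with consequent 'fast': {R2, R3, R4} → strengths 0.50, 0.36, 0.14
Aggregate via t-conorm [max(a, b)]: 0.50

0.50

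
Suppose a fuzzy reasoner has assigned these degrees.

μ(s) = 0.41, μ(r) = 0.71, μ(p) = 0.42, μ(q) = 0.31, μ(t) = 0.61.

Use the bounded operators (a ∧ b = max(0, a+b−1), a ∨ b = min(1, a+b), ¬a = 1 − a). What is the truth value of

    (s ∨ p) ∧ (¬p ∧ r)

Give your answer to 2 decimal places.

s ∨ p = min(1, a+b) on (0.41, 0.42) = 0.83
¬p = 1 − 0.42 = 0.58
¬p ∧ r = max(0, a+b−1) on (0.58, 0.71) = 0.29
(s ∨ p) ∧ (¬p ∧ r) = max(0, a+b−1) on (0.83, 0.29) = 0.12

0.12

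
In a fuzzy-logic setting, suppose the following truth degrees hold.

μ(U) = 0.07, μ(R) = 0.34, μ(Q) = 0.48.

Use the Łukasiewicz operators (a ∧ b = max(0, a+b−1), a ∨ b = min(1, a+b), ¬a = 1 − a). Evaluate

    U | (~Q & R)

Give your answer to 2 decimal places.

~Q = 1 − 0.48 = 0.52
~Q & R = max(0, a+b−1) on (0.52, 0.34) = 0.00
U | (~Q & R) = min(1, a+b) on (0.07, 0.00) = 0.07

0.07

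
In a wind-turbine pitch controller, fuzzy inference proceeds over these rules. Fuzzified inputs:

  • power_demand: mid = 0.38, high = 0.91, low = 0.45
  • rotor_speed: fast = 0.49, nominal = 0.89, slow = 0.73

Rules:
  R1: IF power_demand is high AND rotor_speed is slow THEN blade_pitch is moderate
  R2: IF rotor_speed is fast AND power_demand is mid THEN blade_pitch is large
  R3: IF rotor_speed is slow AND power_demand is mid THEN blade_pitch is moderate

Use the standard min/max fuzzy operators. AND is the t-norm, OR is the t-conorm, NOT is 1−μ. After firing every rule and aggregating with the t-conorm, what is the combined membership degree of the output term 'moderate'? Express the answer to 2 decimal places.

0.73

R1: high=0.91, slow=0.73; AND[min(a, b)] → w = 0.73
R2: fast=0.49, mid=0.38; AND[min(a, b)] → w = 0.38
R3: slow=0.73, mid=0.38; AND[min(a, b)] → w = 0.38
Rules with consequent 'moderate': {R1, R3} → strengths 0.73, 0.38
Aggregate via t-conorm [max(a, b)]: 0.73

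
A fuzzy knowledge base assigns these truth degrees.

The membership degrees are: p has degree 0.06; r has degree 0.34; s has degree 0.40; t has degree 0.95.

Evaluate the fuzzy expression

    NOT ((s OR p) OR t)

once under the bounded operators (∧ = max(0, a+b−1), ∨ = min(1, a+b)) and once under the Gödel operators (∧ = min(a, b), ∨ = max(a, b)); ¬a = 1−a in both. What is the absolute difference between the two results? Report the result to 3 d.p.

Under bounded:
  s OR p = min(1, a+b) on (0.40, 0.06) = 0.46
  (s OR p) OR t = min(1, a+b) on (0.46, 0.95) = 1.00
  NOT ((s OR p) OR t) = 1 − 1.00 = 0.00
  → value = 0.0000
Under Gödel:
  s OR p = max(a, b) on (0.40, 0.06) = 0.40
  (s OR p) OR t = max(a, b) on (0.40, 0.95) = 0.95
  NOT ((s OR p) OR t) = 1 − 0.95 = 0.05
  → value = 0.0500
|0.0000 − 0.0500| = 0.050

0.050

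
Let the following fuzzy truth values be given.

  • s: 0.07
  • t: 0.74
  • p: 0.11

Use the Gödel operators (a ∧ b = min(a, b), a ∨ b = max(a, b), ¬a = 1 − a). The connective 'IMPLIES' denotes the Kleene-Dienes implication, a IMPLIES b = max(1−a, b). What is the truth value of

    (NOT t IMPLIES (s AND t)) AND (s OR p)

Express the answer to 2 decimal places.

0.11

NOT t = 1 − 0.74 = 0.26
s AND t = min(a, b) on (0.07, 0.74) = 0.07
NOT t IMPLIES (s AND t)  [Kleene-Dienes: max(1−a, b)] with a=0.26, b=0.07 → 0.74
s OR p = max(a, b) on (0.07, 0.11) = 0.11
(NOT t IMPLIES (s AND t)) AND (s OR p) = min(a, b) on (0.74, 0.11) = 0.11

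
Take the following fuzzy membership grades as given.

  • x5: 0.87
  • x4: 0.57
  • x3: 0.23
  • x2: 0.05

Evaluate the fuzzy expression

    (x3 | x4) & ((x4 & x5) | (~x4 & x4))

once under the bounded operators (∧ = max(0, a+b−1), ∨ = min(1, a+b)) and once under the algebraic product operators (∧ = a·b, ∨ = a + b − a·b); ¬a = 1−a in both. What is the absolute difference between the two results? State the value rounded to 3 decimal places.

0.174

Under bounded:
  x3 | x4 = min(1, a+b) on (0.23, 0.57) = 0.80
  x4 & x5 = max(0, a+b−1) on (0.57, 0.87) = 0.44
  ~x4 = 1 − 0.57 = 0.43
  ~x4 & x4 = max(0, a+b−1) on (0.43, 0.57) = 0.00
  (x4 & x5) | (~x4 & x4) = min(1, a+b) on (0.44, 0.00) = 0.44
  (x3 | x4) & ((x4 & x5) | (~x4 & x4)) = max(0, a+b−1) on (0.80, 0.44) = 0.24
  → value = 0.2400
Under algebraic product:
  x3 | x4 = a + b − a·b on (0.2300, 0.5700) = 0.6689
  x4 & x5 = a·b on (0.5700, 0.8700) = 0.4959
  ~x4 = 1 − 0.5700 = 0.4300
  ~x4 & x4 = a·b on (0.4300, 0.5700) = 0.2451
  (x4 & x5) | (~x4 & x4) = a + b − a·b on (0.4959, 0.2451) = 0.6195
  (x3 | x4) & ((x4 & x5) | (~x4 & x4)) = a·b on (0.6689, 0.6195) = 0.4144
  → value = 0.4144
|0.2400 − 0.4144| = 0.174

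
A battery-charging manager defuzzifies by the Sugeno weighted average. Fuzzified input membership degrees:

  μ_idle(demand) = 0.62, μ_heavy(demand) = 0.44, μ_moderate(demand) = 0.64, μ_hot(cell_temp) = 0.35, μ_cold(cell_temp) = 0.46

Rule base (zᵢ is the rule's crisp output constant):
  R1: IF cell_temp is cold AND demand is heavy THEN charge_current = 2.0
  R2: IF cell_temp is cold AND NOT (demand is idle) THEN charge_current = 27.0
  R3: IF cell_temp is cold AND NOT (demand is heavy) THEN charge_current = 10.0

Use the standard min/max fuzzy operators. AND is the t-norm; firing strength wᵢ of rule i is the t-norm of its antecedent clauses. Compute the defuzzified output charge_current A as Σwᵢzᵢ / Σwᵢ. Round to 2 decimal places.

R1 (z=2.0): cold=0.46, heavy=0.44; AND[min(a, b)] → w = 0.44
R2 (z=27.0): cold=0.46, ¬idle=1−0.62=0.38; AND[min(a, b)] → w = 0.38
R3 (z=10.0): cold=0.46, ¬heavy=1−0.44=0.56; AND[min(a, b)] → w = 0.46
Weighted average = (0.44·2.0 + 0.38·27.0 + 0.46·10.0) / (0.44 + 0.38 + 0.46)
  = 15.7400 / 1.2800 = 12.30

12.30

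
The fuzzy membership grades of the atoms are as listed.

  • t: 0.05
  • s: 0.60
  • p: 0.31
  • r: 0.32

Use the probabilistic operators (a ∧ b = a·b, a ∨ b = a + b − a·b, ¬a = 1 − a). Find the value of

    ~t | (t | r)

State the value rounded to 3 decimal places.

~t = 1 − 0.0500 = 0.9500
t | r = a + b − a·b on (0.0500, 0.3200) = 0.3540
~t | (t | r) = a + b − a·b on (0.9500, 0.3540) = 0.9677

0.968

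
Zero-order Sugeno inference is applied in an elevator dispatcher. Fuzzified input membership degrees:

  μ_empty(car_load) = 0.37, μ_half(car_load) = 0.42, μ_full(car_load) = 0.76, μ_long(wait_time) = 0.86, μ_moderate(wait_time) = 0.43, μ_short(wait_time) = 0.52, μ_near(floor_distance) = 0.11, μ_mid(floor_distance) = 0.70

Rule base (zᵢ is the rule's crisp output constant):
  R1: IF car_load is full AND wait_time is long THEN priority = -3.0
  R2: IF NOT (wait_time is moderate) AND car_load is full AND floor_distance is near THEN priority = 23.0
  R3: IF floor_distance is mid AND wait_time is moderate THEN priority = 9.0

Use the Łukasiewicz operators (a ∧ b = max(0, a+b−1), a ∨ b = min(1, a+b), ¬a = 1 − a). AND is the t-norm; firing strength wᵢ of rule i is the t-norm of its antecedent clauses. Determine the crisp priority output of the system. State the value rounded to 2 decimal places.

R1 (z=-3.0): full=0.76, long=0.86; AND[max(0, a+b−1)] → w = 0.62
R2 (z=23.0): ¬moderate=1−0.43=0.57, full=0.76, near=0.11; AND[max(0, a+b−1)] → w = 0.00
R3 (z=9.0): mid=0.70, moderate=0.43; AND[max(0, a+b−1)] → w = 0.13
Weighted average = (0.62·-3.0 + 0.00·23.0 + 0.13·9.0) / (0.62 + 0.00 + 0.13)
  = -0.6900 / 0.7500 = -0.92

-0.92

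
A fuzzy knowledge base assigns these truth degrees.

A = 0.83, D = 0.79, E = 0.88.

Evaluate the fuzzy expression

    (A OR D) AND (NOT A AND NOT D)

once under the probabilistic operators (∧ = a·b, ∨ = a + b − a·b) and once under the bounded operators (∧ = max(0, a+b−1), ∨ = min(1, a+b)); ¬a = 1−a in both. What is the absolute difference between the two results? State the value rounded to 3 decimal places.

Under probabilistic:
  A OR D = a + b − a·b on (0.8300, 0.7900) = 0.9643
  NOT A = 1 − 0.8300 = 0.1700
  NOT D = 1 − 0.7900 = 0.2100
  NOT A AND NOT D = a·b on (0.1700, 0.2100) = 0.0357
  (A OR D) AND (NOT A AND NOT D) = a·b on (0.9643, 0.0357) = 0.0344
  → value = 0.0344
Under bounded:
  A OR D = min(1, a+b) on (0.83, 0.79) = 1.00
  NOT A = 1 − 0.83 = 0.17
  NOT D = 1 − 0.79 = 0.21
  NOT A AND NOT D = max(0, a+b−1) on (0.17, 0.21) = 0.00
  (A OR D) AND (NOT A AND NOT D) = max(0, a+b−1) on (1.00, 0.00) = 0.00
  → value = 0.0000
|0.0344 − 0.0000| = 0.034

0.034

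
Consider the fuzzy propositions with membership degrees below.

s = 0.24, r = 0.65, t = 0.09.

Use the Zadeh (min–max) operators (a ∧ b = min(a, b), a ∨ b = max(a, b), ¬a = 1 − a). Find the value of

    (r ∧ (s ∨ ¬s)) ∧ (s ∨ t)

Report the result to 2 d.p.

0.24

¬s = 1 − 0.24 = 0.76
s ∨ ¬s = max(a, b) on (0.24, 0.76) = 0.76
r ∧ (s ∨ ¬s) = min(a, b) on (0.65, 0.76) = 0.65
s ∨ t = max(a, b) on (0.24, 0.09) = 0.24
(r ∧ (s ∨ ¬s)) ∧ (s ∨ t) = min(a, b) on (0.65, 0.24) = 0.24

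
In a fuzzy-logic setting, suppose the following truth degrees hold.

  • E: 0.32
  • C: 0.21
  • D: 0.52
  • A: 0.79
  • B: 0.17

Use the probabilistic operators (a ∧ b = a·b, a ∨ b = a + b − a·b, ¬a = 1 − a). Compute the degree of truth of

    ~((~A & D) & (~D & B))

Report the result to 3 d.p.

0.991

~A = 1 − 0.7900 = 0.2100
~A & D = a·b on (0.2100, 0.5200) = 0.1092
~D = 1 − 0.5200 = 0.4800
~D & B = a·b on (0.4800, 0.1700) = 0.0816
(~A & D) & (~D & B) = a·b on (0.1092, 0.0816) = 0.0089
~((~A & D) & (~D & B)) = 1 − 0.0089 = 0.9911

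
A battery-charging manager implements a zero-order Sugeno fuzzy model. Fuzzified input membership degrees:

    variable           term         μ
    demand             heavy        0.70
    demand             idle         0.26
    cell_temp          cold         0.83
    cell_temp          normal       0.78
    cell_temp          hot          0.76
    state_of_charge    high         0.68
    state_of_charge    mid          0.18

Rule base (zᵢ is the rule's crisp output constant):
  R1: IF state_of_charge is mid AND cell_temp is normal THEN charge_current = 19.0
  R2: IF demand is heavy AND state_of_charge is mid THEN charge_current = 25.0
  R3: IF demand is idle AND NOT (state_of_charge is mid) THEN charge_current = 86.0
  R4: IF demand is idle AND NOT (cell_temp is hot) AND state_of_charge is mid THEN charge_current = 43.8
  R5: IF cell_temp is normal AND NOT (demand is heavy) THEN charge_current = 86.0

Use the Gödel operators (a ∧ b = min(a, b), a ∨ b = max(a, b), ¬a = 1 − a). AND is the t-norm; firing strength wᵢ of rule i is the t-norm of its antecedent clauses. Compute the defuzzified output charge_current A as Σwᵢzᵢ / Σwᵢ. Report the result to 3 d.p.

R1 (z=19.0): mid=0.18, normal=0.78; AND[min(a, b)] → w = 0.18
R2 (z=25.0): heavy=0.70, mid=0.18; AND[min(a, b)] → w = 0.18
R3 (z=86.0): idle=0.26, ¬mid=1−0.18=0.82; AND[min(a, b)] → w = 0.26
R4 (z=43.8): idle=0.26, ¬hot=1−0.76=0.24, mid=0.18; AND[min(a, b)] → w = 0.18
R5 (z=86.0): normal=0.78, ¬heavy=1−0.70=0.30; AND[min(a, b)] → w = 0.30
Weighted average = (0.18·19.0 + 0.18·25.0 + 0.26·86.0 + 0.18·43.8 + 0.30·86.0) / (0.18 + 0.18 + 0.26 + 0.18 + 0.30)
  = 63.9640 / 1.1000 = 58.149

58.149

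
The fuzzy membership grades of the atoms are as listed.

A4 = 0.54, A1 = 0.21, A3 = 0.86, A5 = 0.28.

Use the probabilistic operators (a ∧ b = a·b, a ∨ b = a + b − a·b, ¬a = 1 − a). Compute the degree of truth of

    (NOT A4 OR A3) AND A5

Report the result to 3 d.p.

0.259

NOT A4 = 1 − 0.5400 = 0.4600
NOT A4 OR A3 = a + b − a·b on (0.4600, 0.8600) = 0.9244
(NOT A4 OR A3) AND A5 = a·b on (0.9244, 0.2800) = 0.2588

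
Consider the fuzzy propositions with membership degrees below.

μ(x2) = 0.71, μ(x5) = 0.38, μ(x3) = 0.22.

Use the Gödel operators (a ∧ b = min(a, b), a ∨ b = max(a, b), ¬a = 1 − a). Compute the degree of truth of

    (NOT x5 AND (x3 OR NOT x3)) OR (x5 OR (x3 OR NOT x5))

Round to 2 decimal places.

0.62

NOT x5 = 1 − 0.38 = 0.62
NOT x3 = 1 − 0.22 = 0.78
x3 OR NOT x3 = max(a, b) on (0.22, 0.78) = 0.78
NOT x5 AND (x3 OR NOT x3) = min(a, b) on (0.62, 0.78) = 0.62
NOT x5 = 1 − 0.38 = 0.62
x3 OR NOT x5 = max(a, b) on (0.22, 0.62) = 0.62
x5 OR (x3 OR NOT x5) = max(a, b) on (0.38, 0.62) = 0.62
(NOT x5 AND (x3 OR NOT x3)) OR (x5 OR (x3 OR NOT x5)) = max(a, b) on (0.62, 0.62) = 0.62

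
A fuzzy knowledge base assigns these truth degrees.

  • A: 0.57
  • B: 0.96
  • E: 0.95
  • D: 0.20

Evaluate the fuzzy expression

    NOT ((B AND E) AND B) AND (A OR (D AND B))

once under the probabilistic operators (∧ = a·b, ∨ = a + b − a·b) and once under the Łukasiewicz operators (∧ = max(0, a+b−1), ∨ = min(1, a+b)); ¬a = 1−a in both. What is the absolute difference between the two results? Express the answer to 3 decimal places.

0.081

Under probabilistic:
  B AND E = a·b on (0.9600, 0.9500) = 0.9120
  (B AND E) AND B = a·b on (0.9120, 0.9600) = 0.8755
  NOT ((B AND E) AND B) = 1 − 0.8755 = 0.1245
  D AND B = a·b on (0.2000, 0.9600) = 0.1920
  A OR (D AND B) = a + b − a·b on (0.5700, 0.1920) = 0.6526
  NOT ((B AND E) AND B) AND (A OR (D AND B)) = a·b on (0.1245, 0.6526) = 0.0812
  → value = 0.0812
Under Łukasiewicz:
  B AND E = max(0, a+b−1) on (0.96, 0.95) = 0.91
  (B AND E) AND B = max(0, a+b−1) on (0.91, 0.96) = 0.87
  NOT ((B AND E) AND B) = 1 − 0.87 = 0.13
  D AND B = max(0, a+b−1) on (0.20, 0.96) = 0.16
  A OR (D AND B) = min(1, a+b) on (0.57, 0.16) = 0.73
  NOT ((B AND E) AND B) AND (A OR (D AND B)) = max(0, a+b−1) on (0.13, 0.73) = 0.00
  → value = 0.0000
|0.0812 − 0.0000| = 0.081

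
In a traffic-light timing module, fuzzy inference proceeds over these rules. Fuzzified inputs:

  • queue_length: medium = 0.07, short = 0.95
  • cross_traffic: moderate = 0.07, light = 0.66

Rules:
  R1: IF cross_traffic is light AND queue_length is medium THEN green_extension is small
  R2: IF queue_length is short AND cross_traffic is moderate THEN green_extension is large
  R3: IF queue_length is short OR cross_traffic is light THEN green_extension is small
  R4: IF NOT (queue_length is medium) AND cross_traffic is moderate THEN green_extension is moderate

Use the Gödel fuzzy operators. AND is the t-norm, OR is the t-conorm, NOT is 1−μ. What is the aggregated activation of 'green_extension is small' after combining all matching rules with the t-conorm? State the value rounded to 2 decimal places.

R1: light=0.66, medium=0.07; AND[min(a, b)] → w = 0.07
R2: short=0.95, moderate=0.07; AND[min(a, b)] → w = 0.07
R3: short=0.95, light=0.66; OR[max(a, b)] → w = 0.95
R4: ¬medium=1−0.07=0.93, moderate=0.07; AND[min(a, b)] → w = 0.07
Rules with consequent 'small': {R1, R3} → strengths 0.07, 0.95
Aggregate via t-conorm [max(a, b)]: 0.95

0.95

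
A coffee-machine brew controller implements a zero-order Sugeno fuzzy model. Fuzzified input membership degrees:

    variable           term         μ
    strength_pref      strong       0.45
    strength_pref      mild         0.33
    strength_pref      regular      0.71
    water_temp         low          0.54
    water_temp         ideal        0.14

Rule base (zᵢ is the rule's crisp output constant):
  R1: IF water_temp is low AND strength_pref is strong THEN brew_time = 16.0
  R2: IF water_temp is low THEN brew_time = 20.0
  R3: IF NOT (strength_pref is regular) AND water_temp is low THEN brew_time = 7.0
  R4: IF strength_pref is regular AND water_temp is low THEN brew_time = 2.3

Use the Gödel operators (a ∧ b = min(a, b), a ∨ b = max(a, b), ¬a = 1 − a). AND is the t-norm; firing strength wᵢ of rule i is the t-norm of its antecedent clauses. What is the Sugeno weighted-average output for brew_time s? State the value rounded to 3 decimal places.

R1 (z=16.0): low=0.54, strong=0.45; AND[min(a, b)] → w = 0.45
R2 (z=20.0): low=0.54 → w = 0.54
R3 (z=7.0): ¬regular=1−0.71=0.29, low=0.54; AND[min(a, b)] → w = 0.29
R4 (z=2.3): regular=0.71, low=0.54; AND[min(a, b)] → w = 0.54
Weighted average = (0.45·16.0 + 0.54·20.0 + 0.29·7.0 + 0.54·2.3) / (0.45 + 0.54 + 0.29 + 0.54)
  = 21.2720 / 1.8200 = 11.688

11.688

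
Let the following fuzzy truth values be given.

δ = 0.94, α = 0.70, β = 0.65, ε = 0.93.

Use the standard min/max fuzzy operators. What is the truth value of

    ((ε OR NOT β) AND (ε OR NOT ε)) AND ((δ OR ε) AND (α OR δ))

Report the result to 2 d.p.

0.93

NOT β = 1 − 0.65 = 0.35
ε OR NOT β = max(a, b) on (0.93, 0.35) = 0.93
NOT ε = 1 − 0.93 = 0.07
ε OR NOT ε = max(a, b) on (0.93, 0.07) = 0.93
(ε OR NOT β) AND (ε OR NOT ε) = min(a, b) on (0.93, 0.93) = 0.93
δ OR ε = max(a, b) on (0.94, 0.93) = 0.94
α OR δ = max(a, b) on (0.70, 0.94) = 0.94
(δ OR ε) AND (α OR δ) = min(a, b) on (0.94, 0.94) = 0.94
((ε OR NOT β) AND (ε OR NOT ε)) AND ((δ OR ε) AND (α OR δ)) = min(a, b) on (0.93, 0.94) = 0.93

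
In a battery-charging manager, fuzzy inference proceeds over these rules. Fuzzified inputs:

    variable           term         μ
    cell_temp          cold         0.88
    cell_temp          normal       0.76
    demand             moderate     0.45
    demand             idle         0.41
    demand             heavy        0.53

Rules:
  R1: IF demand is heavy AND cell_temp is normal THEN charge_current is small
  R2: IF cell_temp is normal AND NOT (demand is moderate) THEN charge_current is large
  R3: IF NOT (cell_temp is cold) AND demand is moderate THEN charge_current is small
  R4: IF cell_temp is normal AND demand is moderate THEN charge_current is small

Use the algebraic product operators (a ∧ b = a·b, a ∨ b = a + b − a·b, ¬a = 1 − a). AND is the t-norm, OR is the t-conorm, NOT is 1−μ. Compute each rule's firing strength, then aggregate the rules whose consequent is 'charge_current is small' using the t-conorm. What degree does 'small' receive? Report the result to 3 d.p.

0.628

R1: heavy=0.53, normal=0.76; AND[a·b] → w = 0.4028
R2: normal=0.76, ¬moderate=1−0.45=0.55; AND[a·b] → w = 0.4180
R3: ¬cold=1−0.88=0.12, moderate=0.45; AND[a·b] → w = 0.0540
R4: normal=0.76, moderate=0.45; AND[a·b] → w = 0.3420
Rules with consequent 'small': {R1, R3, R4} → strengths 0.4028, 0.0540, 0.3420
Aggregate via t-conorm [a + b − a·b]: 0.6283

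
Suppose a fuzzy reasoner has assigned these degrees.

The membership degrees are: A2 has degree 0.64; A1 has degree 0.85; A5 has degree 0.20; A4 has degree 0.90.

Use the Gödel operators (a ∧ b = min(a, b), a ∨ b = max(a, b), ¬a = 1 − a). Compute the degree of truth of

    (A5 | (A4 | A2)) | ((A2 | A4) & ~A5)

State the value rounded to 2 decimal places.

0.90

A4 | A2 = max(a, b) on (0.90, 0.64) = 0.90
A5 | (A4 | A2) = max(a, b) on (0.20, 0.90) = 0.90
A2 | A4 = max(a, b) on (0.64, 0.90) = 0.90
~A5 = 1 − 0.20 = 0.80
(A2 | A4) & ~A5 = min(a, b) on (0.90, 0.80) = 0.80
(A5 | (A4 | A2)) | ((A2 | A4) & ~A5) = max(a, b) on (0.90, 0.80) = 0.90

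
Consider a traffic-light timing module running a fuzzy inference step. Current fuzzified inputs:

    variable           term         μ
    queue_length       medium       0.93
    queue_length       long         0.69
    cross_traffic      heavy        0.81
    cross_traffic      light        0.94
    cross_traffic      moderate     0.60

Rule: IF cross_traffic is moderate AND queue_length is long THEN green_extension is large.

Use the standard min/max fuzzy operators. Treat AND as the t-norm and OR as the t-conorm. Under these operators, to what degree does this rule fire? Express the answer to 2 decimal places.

firing strength: moderate=0.60, long=0.69; AND[min(a, b)] → w = 0.60

0.60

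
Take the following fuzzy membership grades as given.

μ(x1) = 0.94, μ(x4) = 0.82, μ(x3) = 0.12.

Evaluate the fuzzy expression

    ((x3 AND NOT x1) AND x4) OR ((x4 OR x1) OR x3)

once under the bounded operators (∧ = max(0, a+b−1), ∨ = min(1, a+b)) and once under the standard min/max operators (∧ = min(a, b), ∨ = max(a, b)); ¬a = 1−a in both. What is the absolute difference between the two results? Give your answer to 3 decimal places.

Under bounded:
  NOT x1 = 1 − 0.94 = 0.06
  x3 AND NOT x1 = max(0, a+b−1) on (0.12, 0.06) = 0.00
  (x3 AND NOT x1) AND x4 = max(0, a+b−1) on (0.00, 0.82) = 0.00
  x4 OR x1 = min(1, a+b) on (0.82, 0.94) = 1.00
  (x4 OR x1) OR x3 = min(1, a+b) on (1.00, 0.12) = 1.00
  ((x3 AND NOT x1) AND x4) OR ((x4 OR x1) OR x3) = min(1, a+b) on (0.00, 1.00) = 1.00
  → value = 1.0000
Under standard min/max:
  NOT x1 = 1 − 0.94 = 0.06
  x3 AND NOT x1 = min(a, b) on (0.12, 0.06) = 0.06
  (x3 AND NOT x1) AND x4 = min(a, b) on (0.06, 0.82) = 0.06
  x4 OR x1 = max(a, b) on (0.82, 0.94) = 0.94
  (x4 OR x1) OR x3 = max(a, b) on (0.94, 0.12) = 0.94
  ((x3 AND NOT x1) AND x4) OR ((x4 OR x1) OR x3) = max(a, b) on (0.06, 0.94) = 0.94
  → value = 0.9400
|1.0000 − 0.9400| = 0.060

0.060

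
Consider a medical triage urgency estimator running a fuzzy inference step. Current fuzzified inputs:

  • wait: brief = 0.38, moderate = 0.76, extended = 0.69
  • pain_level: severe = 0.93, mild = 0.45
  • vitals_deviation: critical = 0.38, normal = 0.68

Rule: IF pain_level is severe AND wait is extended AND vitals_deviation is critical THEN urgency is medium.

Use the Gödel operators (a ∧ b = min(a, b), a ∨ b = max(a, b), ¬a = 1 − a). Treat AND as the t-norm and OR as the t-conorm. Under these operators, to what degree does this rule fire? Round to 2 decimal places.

firing strength: severe=0.93, extended=0.69, critical=0.38; AND[min(a, b)] → w = 0.38

0.38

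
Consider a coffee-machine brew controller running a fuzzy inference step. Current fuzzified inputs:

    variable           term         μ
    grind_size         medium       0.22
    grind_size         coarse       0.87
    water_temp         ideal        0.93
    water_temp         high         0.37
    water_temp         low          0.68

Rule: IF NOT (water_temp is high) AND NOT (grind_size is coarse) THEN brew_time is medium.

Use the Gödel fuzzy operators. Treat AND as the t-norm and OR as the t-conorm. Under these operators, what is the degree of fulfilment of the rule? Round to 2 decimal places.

firing strength: ¬high=1−0.37=0.63, ¬coarse=1−0.87=0.13; AND[min(a, b)] → w = 0.13

0.13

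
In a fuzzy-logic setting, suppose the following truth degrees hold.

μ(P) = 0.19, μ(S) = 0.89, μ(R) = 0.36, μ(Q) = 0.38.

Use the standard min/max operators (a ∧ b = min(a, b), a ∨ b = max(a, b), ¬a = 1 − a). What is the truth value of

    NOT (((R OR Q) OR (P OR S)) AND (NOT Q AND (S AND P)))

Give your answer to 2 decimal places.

R OR Q = max(a, b) on (0.36, 0.38) = 0.38
P OR S = max(a, b) on (0.19, 0.89) = 0.89
(R OR Q) OR (P OR S) = max(a, b) on (0.38, 0.89) = 0.89
NOT Q = 1 − 0.38 = 0.62
S AND P = min(a, b) on (0.89, 0.19) = 0.19
NOT Q AND (S AND P) = min(a, b) on (0.62, 0.19) = 0.19
((R OR Q) OR (P OR S)) AND (NOT Q AND (S AND P)) = min(a, b) on (0.89, 0.19) = 0.19
NOT (((R OR Q) OR (P OR S)) AND (NOT Q AND (S AND P))) = 1 − 0.19 = 0.81

0.81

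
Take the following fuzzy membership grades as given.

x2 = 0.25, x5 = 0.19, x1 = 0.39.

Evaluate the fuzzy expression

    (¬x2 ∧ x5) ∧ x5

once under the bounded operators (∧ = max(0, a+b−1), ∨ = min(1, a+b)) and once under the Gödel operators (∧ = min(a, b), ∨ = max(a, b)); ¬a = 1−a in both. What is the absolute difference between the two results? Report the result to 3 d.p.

Under bounded:
  ¬x2 = 1 − 0.25 = 0.75
  ¬x2 ∧ x5 = max(0, a+b−1) on (0.75, 0.19) = 0.00
  (¬x2 ∧ x5) ∧ x5 = max(0, a+b−1) on (0.00, 0.19) = 0.00
  → value = 0.0000
Under Gödel:
  ¬x2 = 1 − 0.25 = 0.75
  ¬x2 ∧ x5 = min(a, b) on (0.75, 0.19) = 0.19
  (¬x2 ∧ x5) ∧ x5 = min(a, b) on (0.19, 0.19) = 0.19
  → value = 0.1900
|0.0000 − 0.1900| = 0.190

0.190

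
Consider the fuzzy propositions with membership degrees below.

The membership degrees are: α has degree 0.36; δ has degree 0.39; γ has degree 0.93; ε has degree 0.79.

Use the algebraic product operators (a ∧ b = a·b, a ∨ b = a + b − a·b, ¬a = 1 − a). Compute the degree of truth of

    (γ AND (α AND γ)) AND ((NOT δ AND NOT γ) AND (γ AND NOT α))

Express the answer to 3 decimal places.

α AND γ = a·b on (0.3600, 0.9300) = 0.3348
γ AND (α AND γ) = a·b on (0.9300, 0.3348) = 0.3114
NOT δ = 1 − 0.3900 = 0.6100
NOT γ = 1 − 0.9300 = 0.0700
NOT δ AND NOT γ = a·b on (0.6100, 0.0700) = 0.0427
NOT α = 1 − 0.3600 = 0.6400
γ AND NOT α = a·b on (0.9300, 0.6400) = 0.5952
(NOT δ AND NOT γ) AND (γ AND NOT α) = a·b on (0.0427, 0.5952) = 0.0254
(γ AND (α AND γ)) AND ((NOT δ AND NOT γ) AND (γ AND NOT α)) = a·b on (0.3114, 0.0254) = 0.0079

0.008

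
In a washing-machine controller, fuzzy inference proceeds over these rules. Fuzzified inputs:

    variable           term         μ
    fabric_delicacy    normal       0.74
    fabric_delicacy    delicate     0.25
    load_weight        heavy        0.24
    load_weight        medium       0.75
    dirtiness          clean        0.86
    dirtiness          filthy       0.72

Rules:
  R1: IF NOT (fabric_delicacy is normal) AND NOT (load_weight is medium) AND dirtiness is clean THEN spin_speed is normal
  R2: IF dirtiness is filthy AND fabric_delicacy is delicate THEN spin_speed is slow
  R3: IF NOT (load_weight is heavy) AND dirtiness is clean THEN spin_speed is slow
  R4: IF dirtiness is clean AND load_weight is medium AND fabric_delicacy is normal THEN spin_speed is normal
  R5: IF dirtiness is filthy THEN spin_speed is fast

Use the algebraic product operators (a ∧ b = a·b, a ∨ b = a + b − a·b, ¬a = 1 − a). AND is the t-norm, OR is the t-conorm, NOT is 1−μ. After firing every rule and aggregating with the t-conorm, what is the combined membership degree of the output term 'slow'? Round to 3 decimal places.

R1: ¬normal=1−0.74=0.26, ¬medium=1−0.75=0.25, clean=0.86; AND[a·b] → w = 0.0559
R2: filthy=0.72, delicate=0.25; AND[a·b] → w = 0.1800
R3: ¬heavy=1−0.24=0.76, clean=0.86; AND[a·b] → w = 0.6536
R4: clean=0.86, medium=0.75, normal=0.74; AND[a·b] → w = 0.4773
R5: filthy=0.72 → w = 0.7200
Rules with consequent 'slow': {R2, R3} → strengths 0.1800, 0.6536
Aggregate via t-conorm [a + b − a·b]: 0.7160

0.716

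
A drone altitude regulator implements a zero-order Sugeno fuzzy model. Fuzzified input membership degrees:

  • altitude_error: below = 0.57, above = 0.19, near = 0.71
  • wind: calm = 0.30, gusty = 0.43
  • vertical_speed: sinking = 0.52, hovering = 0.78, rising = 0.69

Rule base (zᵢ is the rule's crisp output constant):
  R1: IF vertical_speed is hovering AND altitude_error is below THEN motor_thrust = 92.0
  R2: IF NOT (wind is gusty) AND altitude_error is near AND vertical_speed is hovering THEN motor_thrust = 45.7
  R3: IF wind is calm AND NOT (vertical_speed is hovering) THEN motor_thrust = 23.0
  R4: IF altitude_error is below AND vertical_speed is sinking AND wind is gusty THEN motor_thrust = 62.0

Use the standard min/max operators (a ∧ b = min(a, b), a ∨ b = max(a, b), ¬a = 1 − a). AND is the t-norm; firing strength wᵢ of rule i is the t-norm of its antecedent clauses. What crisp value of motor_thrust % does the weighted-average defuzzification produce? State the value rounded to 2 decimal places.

61.57

R1 (z=92.0): hovering=0.78, below=0.57; AND[min(a, b)] → w = 0.57
R2 (z=45.7): ¬gusty=1−0.43=0.57, near=0.71, hovering=0.78; AND[min(a, b)] → w = 0.57
R3 (z=23.0): calm=0.30, ¬hovering=1−0.78=0.22; AND[min(a, b)] → w = 0.22
R4 (z=62.0): below=0.57, sinking=0.52, gusty=0.43; AND[min(a, b)] → w = 0.43
Weighted average = (0.57·92.0 + 0.57·45.7 + 0.22·23.0 + 0.43·62.0) / (0.57 + 0.57 + 0.22 + 0.43)
  = 110.2090 / 1.7900 = 61.57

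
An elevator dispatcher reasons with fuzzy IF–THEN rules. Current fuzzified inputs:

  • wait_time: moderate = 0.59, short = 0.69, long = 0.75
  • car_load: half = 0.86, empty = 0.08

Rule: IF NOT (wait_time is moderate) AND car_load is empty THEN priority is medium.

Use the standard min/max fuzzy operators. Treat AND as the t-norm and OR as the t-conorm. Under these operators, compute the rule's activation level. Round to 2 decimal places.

0.08

firing strength: ¬moderate=1−0.59=0.41, empty=0.08; AND[min(a, b)] → w = 0.08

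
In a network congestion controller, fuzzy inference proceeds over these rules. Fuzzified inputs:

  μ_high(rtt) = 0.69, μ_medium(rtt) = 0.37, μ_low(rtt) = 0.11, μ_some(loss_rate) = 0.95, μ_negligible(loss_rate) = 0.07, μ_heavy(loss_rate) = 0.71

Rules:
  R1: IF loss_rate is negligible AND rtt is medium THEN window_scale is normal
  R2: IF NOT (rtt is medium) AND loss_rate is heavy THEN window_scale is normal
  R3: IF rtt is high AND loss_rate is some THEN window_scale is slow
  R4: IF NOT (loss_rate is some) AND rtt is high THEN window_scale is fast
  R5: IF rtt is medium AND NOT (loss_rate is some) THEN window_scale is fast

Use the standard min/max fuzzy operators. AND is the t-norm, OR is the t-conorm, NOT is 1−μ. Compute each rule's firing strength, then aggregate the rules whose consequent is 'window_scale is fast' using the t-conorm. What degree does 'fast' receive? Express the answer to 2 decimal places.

0.05

R1: negligible=0.07, medium=0.37; AND[min(a, b)] → w = 0.07
R2: ¬medium=1−0.37=0.63, heavy=0.71; AND[min(a, b)] → w = 0.63
R3: high=0.69, some=0.95; AND[min(a, b)] → w = 0.69
R4: ¬some=1−0.95=0.05, high=0.69; AND[min(a, b)] → w = 0.05
R5: medium=0.37, ¬some=1−0.95=0.05; AND[min(a, b)] → w = 0.05
Rules with consequent 'fast': {R4, R5} → strengths 0.05, 0.05
Aggregate via t-conorm [max(a, b)]: 0.05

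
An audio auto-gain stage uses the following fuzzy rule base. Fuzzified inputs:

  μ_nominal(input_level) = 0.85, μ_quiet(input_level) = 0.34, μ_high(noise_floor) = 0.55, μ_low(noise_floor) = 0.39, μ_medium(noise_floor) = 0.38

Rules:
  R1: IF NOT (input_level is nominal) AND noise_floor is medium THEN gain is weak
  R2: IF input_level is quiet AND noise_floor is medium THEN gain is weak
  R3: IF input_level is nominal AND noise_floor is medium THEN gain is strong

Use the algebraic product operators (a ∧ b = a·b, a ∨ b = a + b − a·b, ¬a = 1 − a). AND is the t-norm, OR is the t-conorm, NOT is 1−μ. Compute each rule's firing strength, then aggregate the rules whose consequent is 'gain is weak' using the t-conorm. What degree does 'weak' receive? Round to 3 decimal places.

0.179

R1: ¬nominal=1−0.85=0.15, medium=0.38; AND[a·b] → w = 0.0570
R2: quiet=0.34, medium=0.38; AND[a·b] → w = 0.1292
R3: nominal=0.85, medium=0.38; AND[a·b] → w = 0.3230
Rules with consequent 'weak': {R1, R2} → strengths 0.0570, 0.1292
Aggregate via t-conorm [a + b − a·b]: 0.1788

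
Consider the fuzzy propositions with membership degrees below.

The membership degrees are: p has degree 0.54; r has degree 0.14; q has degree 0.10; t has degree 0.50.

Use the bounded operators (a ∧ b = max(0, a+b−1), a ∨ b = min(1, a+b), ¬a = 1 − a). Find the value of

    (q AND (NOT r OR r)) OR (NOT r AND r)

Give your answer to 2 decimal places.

0.10

NOT r = 1 − 0.14 = 0.86
NOT r OR r = min(1, a+b) on (0.86, 0.14) = 1.00
q AND (NOT r OR r) = max(0, a+b−1) on (0.10, 1.00) = 0.10
NOT r = 1 − 0.14 = 0.86
NOT r AND r = max(0, a+b−1) on (0.86, 0.14) = 0.00
(q AND (NOT r OR r)) OR (NOT r AND r) = min(1, a+b) on (0.10, 0.00) = 0.10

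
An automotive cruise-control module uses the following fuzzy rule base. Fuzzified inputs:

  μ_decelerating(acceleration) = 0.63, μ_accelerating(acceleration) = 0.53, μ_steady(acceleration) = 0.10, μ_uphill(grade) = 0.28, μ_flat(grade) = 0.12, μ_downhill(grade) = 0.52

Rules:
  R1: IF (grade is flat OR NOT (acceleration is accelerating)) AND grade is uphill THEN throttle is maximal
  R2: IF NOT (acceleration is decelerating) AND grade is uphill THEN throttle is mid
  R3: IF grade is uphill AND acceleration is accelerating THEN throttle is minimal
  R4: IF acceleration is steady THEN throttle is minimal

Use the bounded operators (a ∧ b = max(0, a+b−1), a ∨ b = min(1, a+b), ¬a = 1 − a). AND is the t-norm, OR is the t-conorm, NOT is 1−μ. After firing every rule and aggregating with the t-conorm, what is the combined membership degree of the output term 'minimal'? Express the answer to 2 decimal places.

R1: (flat=0.12 OR ¬accelerating=1−0.53=0.47) = 0.59; AND[max(0, a+b−1)] with uphill=0.28 → w = 0.00
R2: ¬decelerating=1−0.63=0.37, uphill=0.28; AND[max(0, a+b−1)] → w = 0.00
R3: uphill=0.28, accelerating=0.53; AND[max(0, a+b−1)] → w = 0.00
R4: steady=0.10 → w = 0.10
Rules with consequent 'minimal': {R3, R4} → strengths 0.00, 0.10
Aggregate via t-conorm [min(1, a+b)]: 0.10

0.10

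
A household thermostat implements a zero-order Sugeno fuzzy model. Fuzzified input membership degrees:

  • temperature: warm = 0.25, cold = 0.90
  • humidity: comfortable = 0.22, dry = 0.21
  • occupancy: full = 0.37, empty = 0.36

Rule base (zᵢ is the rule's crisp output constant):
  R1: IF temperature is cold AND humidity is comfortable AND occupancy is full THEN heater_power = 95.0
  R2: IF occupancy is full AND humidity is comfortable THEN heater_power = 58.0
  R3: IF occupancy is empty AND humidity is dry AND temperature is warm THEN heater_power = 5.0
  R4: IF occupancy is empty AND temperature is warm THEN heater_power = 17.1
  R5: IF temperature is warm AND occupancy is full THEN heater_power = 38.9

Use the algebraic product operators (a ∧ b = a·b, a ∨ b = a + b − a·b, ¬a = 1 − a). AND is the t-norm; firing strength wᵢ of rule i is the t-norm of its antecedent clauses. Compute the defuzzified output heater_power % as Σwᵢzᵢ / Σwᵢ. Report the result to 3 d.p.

R1 (z=95.0): cold=0.90, comfortable=0.22, full=0.37; AND[a·b] → w = 0.0733
R2 (z=58.0): full=0.37, comfortable=0.22; AND[a·b] → w = 0.0814
R3 (z=5.0): empty=0.36, dry=0.21, warm=0.25; AND[a·b] → w = 0.0189
R4 (z=17.1): empty=0.36, warm=0.25; AND[a·b] → w = 0.0900
R5 (z=38.9): warm=0.25, full=0.37; AND[a·b] → w = 0.0925
Weighted average = (0.0733·95.0 + 0.0814·58.0 + 0.0189·5.0 + 0.0900·17.1 + 0.0925·38.9) / (0.0733 + 0.0814 + 0.0189 + 0.0900 + 0.0925)
  = 16.9126 / 0.3561 = 47.499

47.499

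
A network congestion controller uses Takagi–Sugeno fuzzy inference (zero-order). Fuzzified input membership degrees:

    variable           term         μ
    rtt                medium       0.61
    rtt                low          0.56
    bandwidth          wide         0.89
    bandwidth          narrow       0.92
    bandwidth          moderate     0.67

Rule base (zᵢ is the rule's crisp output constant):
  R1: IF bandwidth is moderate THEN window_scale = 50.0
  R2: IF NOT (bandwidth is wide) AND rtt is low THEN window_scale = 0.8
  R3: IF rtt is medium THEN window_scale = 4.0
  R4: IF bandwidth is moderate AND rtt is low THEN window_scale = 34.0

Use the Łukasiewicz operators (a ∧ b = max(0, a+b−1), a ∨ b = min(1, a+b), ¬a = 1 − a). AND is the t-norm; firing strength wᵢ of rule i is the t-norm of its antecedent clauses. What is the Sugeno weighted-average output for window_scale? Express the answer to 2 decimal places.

28.98

R1 (z=50.0): moderate=0.67 → w = 0.67
R2 (z=0.8): ¬wide=1−0.89=0.11, low=0.56; AND[max(0, a+b−1)] → w = 0.00
R3 (z=4.0): medium=0.61 → w = 0.61
R4 (z=34.0): moderate=0.67, low=0.56; AND[max(0, a+b−1)] → w = 0.23
Weighted average = (0.67·50.0 + 0.00·0.8 + 0.61·4.0 + 0.23·34.0) / (0.67 + 0.00 + 0.61 + 0.23)
  = 43.7600 / 1.5100 = 28.98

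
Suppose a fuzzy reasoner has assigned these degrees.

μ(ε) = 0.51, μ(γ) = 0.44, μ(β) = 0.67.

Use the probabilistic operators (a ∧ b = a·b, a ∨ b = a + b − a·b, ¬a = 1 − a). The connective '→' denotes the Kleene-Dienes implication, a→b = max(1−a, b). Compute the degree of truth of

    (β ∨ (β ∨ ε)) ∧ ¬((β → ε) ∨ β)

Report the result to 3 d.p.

0.153

β ∨ ε = a + b − a·b on (0.6700, 0.5100) = 0.8383
β ∨ (β ∨ ε) = a + b − a·b on (0.6700, 0.8383) = 0.9466
β → ε  [Kleene-Dienes: max(1−a, b)] with a=0.6700, b=0.5100 → 0.5100
(β → ε) ∨ β = a + b − a·b on (0.5100, 0.6700) = 0.8383
¬((β → ε) ∨ β) = 1 − 0.8383 = 0.1617
(β ∨ (β ∨ ε)) ∧ ¬((β → ε) ∨ β) = a·b on (0.9466, 0.1617) = 0.1531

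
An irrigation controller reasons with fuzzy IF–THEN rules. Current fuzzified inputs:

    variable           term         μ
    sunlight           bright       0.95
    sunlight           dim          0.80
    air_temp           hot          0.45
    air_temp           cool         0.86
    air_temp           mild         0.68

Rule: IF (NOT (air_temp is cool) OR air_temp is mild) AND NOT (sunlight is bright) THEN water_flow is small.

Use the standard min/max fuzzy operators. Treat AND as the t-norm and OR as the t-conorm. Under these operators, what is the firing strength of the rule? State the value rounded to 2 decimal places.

firing strength: (¬cool=1−0.86=0.14 OR mild=0.68) = 0.68; AND[min(a, b)] with ¬bright=1−0.95=0.05 → w = 0.05

0.05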